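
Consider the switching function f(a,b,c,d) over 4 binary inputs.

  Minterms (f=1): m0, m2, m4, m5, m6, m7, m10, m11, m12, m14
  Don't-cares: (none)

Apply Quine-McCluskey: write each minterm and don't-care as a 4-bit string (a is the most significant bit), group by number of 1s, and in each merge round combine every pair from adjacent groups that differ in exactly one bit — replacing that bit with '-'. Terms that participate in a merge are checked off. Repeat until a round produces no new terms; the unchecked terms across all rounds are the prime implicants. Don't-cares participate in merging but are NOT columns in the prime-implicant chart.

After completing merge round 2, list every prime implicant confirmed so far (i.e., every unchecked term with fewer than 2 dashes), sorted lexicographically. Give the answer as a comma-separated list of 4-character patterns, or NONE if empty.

[col 0] 0000*, 0010*, 0100*, 0101*, 0110*, 0111*, 1010*, 1011*, 1100*, 1110*
[col 1] -010*, -100*, -110*, 0-00*, 0-10*, 00-0*, 01-0*, 01-1*, 010-*, 011-*, 1-10*, 101-, 11-0*
[col 2] --10, -1-0, 0--0, 01--
Prime implicants: --10, -1-0, 0--0, 01--, 101-

101-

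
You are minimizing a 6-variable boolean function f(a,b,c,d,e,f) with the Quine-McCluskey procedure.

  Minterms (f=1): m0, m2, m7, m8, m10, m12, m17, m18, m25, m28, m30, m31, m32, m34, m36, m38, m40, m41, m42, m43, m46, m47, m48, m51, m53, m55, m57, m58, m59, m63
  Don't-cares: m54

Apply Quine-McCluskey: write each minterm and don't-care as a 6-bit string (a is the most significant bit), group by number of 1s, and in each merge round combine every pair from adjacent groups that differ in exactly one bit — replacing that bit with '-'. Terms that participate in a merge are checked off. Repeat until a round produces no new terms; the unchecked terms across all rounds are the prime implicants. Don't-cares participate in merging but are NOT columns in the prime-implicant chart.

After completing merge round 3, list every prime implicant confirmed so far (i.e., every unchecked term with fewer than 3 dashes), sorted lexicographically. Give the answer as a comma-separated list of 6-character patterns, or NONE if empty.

size-2^0 implicants → 000000(✓)  000010(✓)  000111  001000(✓)  001010(✓)  001100(✓)  010001(✓)  010010(✓)  011001(✓)  011100(✓)  011110(✓)  011111(✓)  100000(✓)  100010(✓)  100100(✓)  100110(✓)  101000(✓)  101001(✓)  101010(✓)  101011(✓)  101110(✓)  101111(✓)  110000(✓)  110011(✓)  110101(✓)  110110(✓)  110111(✓)  111001(✓)  111010(✓)  111011(✓)  111111(✓)
size-2^1 implicants → -00000(✓)  -00010(✓)  -01000(✓)  -01010(✓)  -11001  -11111  0-0010  0-1100  00-000(✓)  00-010(✓)  0000-0(✓)  001-00  0010-0(✓)  01-001  0111-0  01111-  1-0000  1-0110  1-1001(✓)  1-1010(✓)  1-1011(✓)  1-1111(✓)  10-000(✓)  10-010(✓)  10-110(✓)  100-00(✓)  100-10(✓)  1000-0(✓)  1001-0(✓)  101-10(✓)  101-11(✓)  1010-0(✓)  1010-1(✓)  10100-(✓)  10101-(✓)  10111-(✓)  11-011(✓)  11-111(✓)  110-11(✓)  1101-1  11011-  111-11(✓)  1110-1(✓)  11101-(✓)
size-2^2 implicants → -0-000(✓)  -0-010(✓)  -000-0(✓)  -010-0(✓)  00-0-0(✓)  1-1-11  1-10-1  1-101-  10--10  10-0-0(✓)  100--0  101-1-  1010--  11--11
size-2^3 implicants → -0-0-0
Unchecked terms (primes): -0-0-0, -11001, -11111, 0-0010, 0-1100, 000111, 001-00, 01-001, 0111-0, 01111-, 1-0000, 1-0110, 1-1-11, 1-10-1, 1-101-, 10--10, 100--0, 101-1-, 1010--, 11--11, 1101-1, 11011-

-11001, -11111, 0-0010, 0-1100, 000111, 001-00, 01-001, 0111-0, 01111-, 1-0000, 1-0110, 1-1-11, 1-10-1, 1-101-, 10--10, 100--0, 101-1-, 1010--, 11--11, 1101-1, 11011-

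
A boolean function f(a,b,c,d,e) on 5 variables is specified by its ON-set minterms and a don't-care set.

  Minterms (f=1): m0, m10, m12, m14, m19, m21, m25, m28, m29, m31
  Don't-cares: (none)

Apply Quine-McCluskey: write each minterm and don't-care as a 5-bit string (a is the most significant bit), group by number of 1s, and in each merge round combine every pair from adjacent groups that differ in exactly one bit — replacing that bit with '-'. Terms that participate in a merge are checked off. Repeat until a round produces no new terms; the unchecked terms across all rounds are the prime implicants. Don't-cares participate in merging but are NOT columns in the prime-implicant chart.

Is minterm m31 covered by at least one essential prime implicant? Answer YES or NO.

YES

[col 0] 00000, 01010*, 01100*, 01110*, 10011, 10101*, 11001*, 11100*, 11101*, 11111*
[col 1] -1100, 01-10, 011-0, 1-101, 11-01, 111-1, 1110-
Prime implicants: -1100, 00000, 01-10, 011-0, 1-101, 10011, 11-01, 111-1, 1110-
PI chart (minterm → PIs covering it):
  0 | 00000  (sole → essential)
  10 | 01-10  (sole → essential)
  12 | -1100,011-0
  14 | 01-10,011-0
  19 | 10011  (sole → essential)
  21 | 1-101  (sole → essential)
  25 | 11-01  (sole → essential)
  28 | -1100,1110-
  29 | 1-101,11-01,111-1,1110-
  31 | 111-1  (sole → essential)
Essential prime implicants: 00000, 01-10, 1-101, 10011, 11-01, 111-1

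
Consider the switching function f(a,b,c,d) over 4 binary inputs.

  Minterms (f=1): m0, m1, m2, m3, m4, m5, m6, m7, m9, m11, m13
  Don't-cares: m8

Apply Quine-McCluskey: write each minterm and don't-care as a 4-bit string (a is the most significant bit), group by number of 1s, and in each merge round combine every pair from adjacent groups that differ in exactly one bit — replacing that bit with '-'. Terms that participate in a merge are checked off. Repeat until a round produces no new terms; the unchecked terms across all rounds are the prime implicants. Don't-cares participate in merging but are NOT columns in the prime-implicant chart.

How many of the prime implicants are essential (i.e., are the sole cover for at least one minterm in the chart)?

3

[col 0] 0000*, 0001*, 0010*, 0011*, 0100*, 0101*, 0110*, 0111*, 1000*, 1001*, 1011*, 1101*
[col 1] -000*, -001*, -011*, -101*, 0-00*, 0-01*, 0-10*, 0-11*, 00-0*, 00-1*, 000-*, 001-*, 01-0*, 01-1*, 010-*, 011-*, 1-01*, 10-1*, 100-*
[col 2] --01, -0-1, -00-, 0--0*, 0--1*, 0-0-*, 0-1-*, 00--*, 01--*
[col 3] 0---
Prime implicants: --01, -0-1, -00-, 0---
PI chart (minterm → PIs covering it):
  0 | -00-,0---
  1 | --01,-0-1,-00-,0---
  2 | 0---  (sole → essential)
  3 | -0-1,0---
  4 | 0---  (sole → essential)
  5 | --01,0---
  6 | 0---  (sole → essential)
  7 | 0---  (sole → essential)
  9 | --01,-0-1,-00-
  11 | -0-1  (sole → essential)
  13 | --01  (sole → essential)
Essential prime implicants: --01, -0-1, 0---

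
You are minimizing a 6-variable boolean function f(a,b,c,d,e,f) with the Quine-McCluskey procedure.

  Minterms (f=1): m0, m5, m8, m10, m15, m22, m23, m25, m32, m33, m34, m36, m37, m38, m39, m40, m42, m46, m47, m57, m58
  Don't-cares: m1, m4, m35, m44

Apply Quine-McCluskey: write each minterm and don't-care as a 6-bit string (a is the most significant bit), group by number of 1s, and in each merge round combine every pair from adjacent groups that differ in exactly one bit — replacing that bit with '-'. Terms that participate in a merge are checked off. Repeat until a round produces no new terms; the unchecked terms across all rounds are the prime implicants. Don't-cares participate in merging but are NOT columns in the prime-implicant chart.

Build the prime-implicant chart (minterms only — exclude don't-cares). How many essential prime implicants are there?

6

[col 0] 000000*, 000001*, 000100*, 000101*, 001000*, 001010*, 001111*, 010110*, 010111*, 011001*, 100000*, 100001*, 100010*, 100011*, 100100*, 100101*, 100110*, 100111*, 101000*, 101010*, 101100*, 101110*, 101111*, 111001*, 111010*
[col 1] -00000*, -00001*, -00100*, -00101*, -01000*, -01010*, -01111, -11001, 00-000*, 000-00*, 000-01*, 00000-*, 00010-*, 0010-0*, 01011-, 1-1010, 10-000*, 10-010*, 10-100*, 10-110*, 10-111*, 100-00*, 100-01*, 100-10*, 100-11*, 1000-0*, 1000-1*, 10000-*, 10001-*, 1001-0*, 1001-1*, 10010-*, 10011-*, 101-00*, 101-10*, 1010-0*, 1011-0*, 10111-*
[col 2] -0-000, -00-00*, -00-01*, -0000-*, -0010-*, -010-0, 000-0-*, 10--00*, 10--10*, 10-0-0*, 10-1-0*, 10-11-, 100--0*, 100--1*, 100-0-*, 100-1-*, 1000--*, 1001--*, 101--0*
[col 3] -00-0-, 10---0, 100---
Prime implicants: -0-000, -00-0-, -010-0, -01111, -11001, 01011-, 1-1010, 10---0, 10-11-, 100---
PI chart (minterm → PIs covering it):
  0 | -0-000,-00-0-
  5 | -00-0-  (sole → essential)
  8 | -0-000,-010-0
  10 | -010-0  (sole → essential)
  15 | -01111  (sole → essential)
  22 | 01011-  (sole → essential)
  23 | 01011-  (sole → essential)
  25 | -11001  (sole → essential)
  32 | -0-000,-00-0-,10---0,100---
  33 | -00-0-,100---
  34 | 10---0,100---
  36 | -00-0-,10---0,100---
  37 | -00-0-,100---
  38 | 10---0,10-11-,100---
  39 | 10-11-,100---
  40 | -0-000,-010-0,10---0
  42 | -010-0,1-1010,10---0
  46 | 10---0,10-11-
  47 | -01111,10-11-
  57 | -11001  (sole → essential)
  58 | 1-1010  (sole → essential)
Essential prime implicants: -00-0-, -010-0, -01111, -11001, 01011-, 1-1010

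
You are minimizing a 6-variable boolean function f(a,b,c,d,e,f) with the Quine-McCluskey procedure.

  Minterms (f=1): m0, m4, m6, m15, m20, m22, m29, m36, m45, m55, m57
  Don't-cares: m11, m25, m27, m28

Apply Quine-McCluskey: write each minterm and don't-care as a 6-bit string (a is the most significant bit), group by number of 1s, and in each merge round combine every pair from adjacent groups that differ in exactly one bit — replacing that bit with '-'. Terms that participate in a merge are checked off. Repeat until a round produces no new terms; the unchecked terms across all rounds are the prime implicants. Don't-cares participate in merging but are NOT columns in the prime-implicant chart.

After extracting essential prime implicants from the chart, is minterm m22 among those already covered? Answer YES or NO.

YES

[col 0] 000000*, 000100*, 000110*, 001011*, 001111*, 010100*, 010110*, 011001*, 011011*, 011100*, 011101*, 100100*, 101101, 110111, 111001*
[col 1] -00100, -11001, 0-0100*, 0-0110*, 0-1011, 000-00, 0001-0*, 001-11, 01-100, 0101-0*, 011-01, 0110-1, 01110-
[col 2] 0-01-0
Prime implicants: -00100, -11001, 0-01-0, 0-1011, 000-00, 001-11, 01-100, 011-01, 0110-1, 01110-, 101101, 110111
PI chart (minterm → PIs covering it):
  0 | 000-00  (sole → essential)
  4 | -00100,0-01-0,000-00
  6 | 0-01-0  (sole → essential)
  15 | 001-11  (sole → essential)
  20 | 0-01-0,01-100
  22 | 0-01-0  (sole → essential)
  29 | 011-01,01110-
  36 | -00100  (sole → essential)
  45 | 101101  (sole → essential)
  55 | 110111  (sole → essential)
  57 | -11001  (sole → essential)
Essential prime implicants: -00100, -11001, 0-01-0, 000-00, 001-11, 101101, 110111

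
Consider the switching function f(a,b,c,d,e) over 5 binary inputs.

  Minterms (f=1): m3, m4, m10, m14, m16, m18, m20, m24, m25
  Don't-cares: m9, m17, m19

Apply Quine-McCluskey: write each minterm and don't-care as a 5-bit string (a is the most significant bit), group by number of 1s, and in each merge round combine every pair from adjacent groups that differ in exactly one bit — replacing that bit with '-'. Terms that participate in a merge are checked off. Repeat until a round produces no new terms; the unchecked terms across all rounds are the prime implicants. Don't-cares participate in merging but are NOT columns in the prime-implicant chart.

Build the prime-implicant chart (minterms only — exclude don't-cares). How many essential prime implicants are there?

5

size-2^0 implicants → 00011(✓)  00100(✓)  01001(✓)  01010(✓)  01110(✓)  10000(✓)  10001(✓)  10010(✓)  10011(✓)  10100(✓)  11000(✓)  11001(✓)
size-2^1 implicants → -0011  -0100  -1001  01-10  1-000(✓)  1-001(✓)  10-00  100-0(✓)  100-1(✓)  1000-(✓)  1001-(✓)  1100-(✓)
size-2^2 implicants → 1-00-  100--
Unchecked terms (primes): -0011, -0100, -1001, 01-10, 1-00-, 10-00, 100--
Minterm coverage:
  m3 ⊆ -0011 [E]
  m4 ⊆ -0100 [E]
  m10 ⊆ 01-10 [E]
  m14 ⊆ 01-10 [E]
  m16 ⊆ 1-00-,10-00,100--
  m18 ⊆ 100-- [E]
  m20 ⊆ -0100,10-00
  m24 ⊆ 1-00- [E]
  m25 ⊆ -1001,1-00-
E = {-0011, -0100, 01-10, 1-00-, 100--}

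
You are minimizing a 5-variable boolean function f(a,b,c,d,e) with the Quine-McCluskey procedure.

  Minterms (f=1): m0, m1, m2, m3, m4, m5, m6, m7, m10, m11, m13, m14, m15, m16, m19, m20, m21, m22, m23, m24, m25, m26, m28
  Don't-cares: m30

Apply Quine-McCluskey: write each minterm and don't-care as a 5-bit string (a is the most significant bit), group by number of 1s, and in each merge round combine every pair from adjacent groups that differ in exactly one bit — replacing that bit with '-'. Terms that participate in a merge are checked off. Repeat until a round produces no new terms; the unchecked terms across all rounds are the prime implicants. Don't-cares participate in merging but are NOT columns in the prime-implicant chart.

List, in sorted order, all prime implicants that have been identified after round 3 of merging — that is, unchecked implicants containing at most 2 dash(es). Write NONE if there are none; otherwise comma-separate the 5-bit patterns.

--110, -0-00, -0-11, -1-10, 0-1-1, 1--00, 1-1-0, 11--0, 1100-

[col 0] 00000*, 00001*, 00010*, 00011*, 00100*, 00101*, 00110*, 00111*, 01010*, 01011*, 01101*, 01110*, 01111*, 10000*, 10011*, 10100*, 10101*, 10110*, 10111*, 11000*, 11001*, 11010*, 11100*, 11110*
[col 1] -0000*, -0011*, -0100*, -0101*, -0110*, -0111*, -1010*, -1110*, 0-010*, 0-011*, 0-101*, 0-110*, 0-111*, 00-00*, 00-01*, 00-10*, 00-11*, 000-0*, 000-1*, 0000-*, 0001-*, 001-0*, 001-1*, 0010-*, 0011-*, 01-10*, 01-11*, 0101-*, 011-1*, 0111-*, 1-000*, 1-100*, 1-110*, 10-00*, 10-11*, 101-0*, 101-1*, 1010-*, 1011-*, 11-00*, 11-10*, 110-0*, 1100-, 111-0*
[col 2] --110, -0-00, -0-11, -01-0*, -01-1*, -010-*, -011-*, -1-10, 0--10*, 0--11*, 0-01-*, 0-1-1, 0-11-*, 00--0*, 00--1*, 00-0-*, 00-1-*, 000--*, 001--*, 01-1-*, 1--00, 1-1-0, 101--*, 11--0
[col 3] -01--, 0--1-, 00---
Prime implicants: --110, -0-00, -0-11, -01--, -1-10, 0--1-, 0-1-1, 00---, 1--00, 1-1-0, 11--0, 1100-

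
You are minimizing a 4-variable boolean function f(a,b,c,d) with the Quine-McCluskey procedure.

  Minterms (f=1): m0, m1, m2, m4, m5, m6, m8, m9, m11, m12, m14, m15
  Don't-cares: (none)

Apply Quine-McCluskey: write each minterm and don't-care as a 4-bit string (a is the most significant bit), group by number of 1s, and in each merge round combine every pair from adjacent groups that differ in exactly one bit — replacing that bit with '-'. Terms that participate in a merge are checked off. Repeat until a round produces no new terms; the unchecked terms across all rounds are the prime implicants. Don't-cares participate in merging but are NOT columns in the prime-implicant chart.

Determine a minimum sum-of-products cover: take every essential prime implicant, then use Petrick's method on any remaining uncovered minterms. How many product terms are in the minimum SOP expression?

Round 0: 0000✓ 0001✓ 0010✓ 0100✓ 0101✓ 0110✓ 1000✓ 1001✓ 1011✓ 1100✓ 1110✓ 1111✓
Round 1: -000✓ -001✓ -100✓ -110✓ 0-00✓ 0-01✓ 0-10✓ 00-0✓ 000-✓ 01-0✓ 010-✓ 1-00✓ 1-11 10-1 100-✓ 11-0✓ 111-
Round 2: --00 -00- -1-0 0--0 0-0-
PIs = {--00, -00-, -1-0, 0--0, 0-0-, 1-11, 10-1, 111-}
Coverage chart:
  m0: --00,-00-,0--0,0-0-
  m1: -00-,0-0-
  m2: 0--0 ←essential
  m4: --00,-1-0,0--0,0-0-
  m5: 0-0- ←essential
  m6: -1-0,0--0
  m8: --00,-00-
  m9: -00-,10-1
  m11: 1-11,10-1
  m12: --00,-1-0
  m14: -1-0,111-
  m15: 1-11,111-
Essential: 0--0, 0-0-
Petrick residual → --00, 10-1, 111-
Min cover (5 terms): c'd' + a'd' + a'c' + ab'd + abc

5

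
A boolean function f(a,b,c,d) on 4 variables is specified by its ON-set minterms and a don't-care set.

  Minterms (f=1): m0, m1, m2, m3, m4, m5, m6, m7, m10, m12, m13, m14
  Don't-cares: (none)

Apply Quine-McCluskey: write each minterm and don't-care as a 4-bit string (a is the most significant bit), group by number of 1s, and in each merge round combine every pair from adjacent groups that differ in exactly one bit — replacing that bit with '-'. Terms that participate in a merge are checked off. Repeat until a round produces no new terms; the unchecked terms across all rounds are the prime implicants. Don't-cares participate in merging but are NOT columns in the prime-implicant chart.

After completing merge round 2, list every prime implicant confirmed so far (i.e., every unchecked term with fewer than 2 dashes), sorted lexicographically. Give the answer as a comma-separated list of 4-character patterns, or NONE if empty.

size-2^0 implicants → 0000(✓)  0001(✓)  0010(✓)  0011(✓)  0100(✓)  0101(✓)  0110(✓)  0111(✓)  1010(✓)  1100(✓)  1101(✓)  1110(✓)
size-2^1 implicants → -010(✓)  -100(✓)  -101(✓)  -110(✓)  0-00(✓)  0-01(✓)  0-10(✓)  0-11(✓)  00-0(✓)  00-1(✓)  000-(✓)  001-(✓)  01-0(✓)  01-1(✓)  010-(✓)  011-(✓)  1-10(✓)  11-0(✓)  110-(✓)
size-2^2 implicants → --10  -1-0  -10-  0--0(✓)  0--1(✓)  0-0-(✓)  0-1-(✓)  00--(✓)  01--(✓)
size-2^3 implicants → 0---
Unchecked terms (primes): --10, -1-0, -10-, 0---

NONE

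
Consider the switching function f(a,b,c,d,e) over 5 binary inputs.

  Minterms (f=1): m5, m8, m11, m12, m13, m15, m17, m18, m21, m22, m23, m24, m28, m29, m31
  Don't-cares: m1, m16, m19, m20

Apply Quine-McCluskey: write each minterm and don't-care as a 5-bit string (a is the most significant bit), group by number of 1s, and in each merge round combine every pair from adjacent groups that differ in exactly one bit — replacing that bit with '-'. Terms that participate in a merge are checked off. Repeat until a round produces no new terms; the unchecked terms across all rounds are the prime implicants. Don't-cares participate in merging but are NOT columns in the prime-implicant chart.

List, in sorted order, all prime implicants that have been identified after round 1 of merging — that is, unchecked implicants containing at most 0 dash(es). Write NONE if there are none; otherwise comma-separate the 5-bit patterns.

Round 0: 00001✓ 00101✓ 01000✓ 01011✓ 01100✓ 01101✓ 01111✓ 10000✓ 10001✓ 10010✓ 10011✓ 10100✓ 10101✓ 10110✓ 10111✓ 11000✓ 11100✓ 11101✓ 11111✓
Round 1: -0001✓ -0101✓ -1000✓ -1100✓ -1101✓ -1111✓ 0-101✓ 00-01✓ 01-00✓ 01-11 011-1✓ 0110-✓ 1-000✓ 1-100✓ 1-101✓ 1-111✓ 10-00✓ 10-01✓ 10-10✓ 10-11✓ 100-0✓ 100-1✓ 1000-✓ 1001-✓ 101-0✓ 101-1✓ 1010-✓ 1011-✓ 11-00✓ 111-1✓ 1110-✓
Round 2: --101 -0-01 -1-00 -11-1 -110- 1--00 1-1-1 1-10- 10--0✓ 10--1✓ 10-0-✓ 10-1-✓ 100--✓ 101--✓
Round 3: 10---
PIs = {--101, -0-01, -1-00, -11-1, -110-, 01-11, 1--00, 1-1-1, 1-10-, 10---}

NONE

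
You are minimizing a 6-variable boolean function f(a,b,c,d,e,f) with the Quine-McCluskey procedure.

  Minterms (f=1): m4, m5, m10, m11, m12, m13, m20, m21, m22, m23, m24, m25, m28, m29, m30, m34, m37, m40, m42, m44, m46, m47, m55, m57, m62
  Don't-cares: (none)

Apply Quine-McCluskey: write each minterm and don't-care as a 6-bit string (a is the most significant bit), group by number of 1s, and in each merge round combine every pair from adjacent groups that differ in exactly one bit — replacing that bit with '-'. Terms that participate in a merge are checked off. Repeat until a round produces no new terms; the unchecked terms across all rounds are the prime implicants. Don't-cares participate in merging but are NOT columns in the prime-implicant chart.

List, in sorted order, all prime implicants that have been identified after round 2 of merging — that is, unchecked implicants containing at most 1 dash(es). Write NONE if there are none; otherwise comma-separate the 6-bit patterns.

-00101, -01010, -01100, -10111, -11001, -11110, 00101-, 1-1110, 10-010, 10111-

[col 0] 000100*, 000101*, 001010*, 001011*, 001100*, 001101*, 010100*, 010101*, 010110*, 010111*, 011000*, 011001*, 011100*, 011101*, 011110*, 100010*, 100101*, 101000*, 101010*, 101100*, 101110*, 101111*, 110111*, 111001*, 111110*
[col 1] -00101, -01010, -01100, -10111, -11001, -11110, 0-0100*, 0-0101*, 0-1100*, 0-1101*, 00-100*, 00-101*, 00010-*, 00101-, 00110-*, 01-100*, 01-101*, 01-110*, 0101-0*, 0101-1*, 01010-*, 01011-*, 011-00*, 011-01*, 01100-*, 0111-0*, 01110-*, 1-1110, 10-010, 101-00*, 101-10*, 1010-0*, 1011-0*, 10111-
[col 2] 0--100*, 0--101*, 0-010-*, 0-110-*, 00-10-*, 01-1-0, 01-10-*, 0101--, 011-0-, 101--0
[col 3] 0--10-
Prime implicants: -00101, -01010, -01100, -10111, -11001, -11110, 0--10-, 00101-, 01-1-0, 0101--, 011-0-, 1-1110, 10-010, 101--0, 10111-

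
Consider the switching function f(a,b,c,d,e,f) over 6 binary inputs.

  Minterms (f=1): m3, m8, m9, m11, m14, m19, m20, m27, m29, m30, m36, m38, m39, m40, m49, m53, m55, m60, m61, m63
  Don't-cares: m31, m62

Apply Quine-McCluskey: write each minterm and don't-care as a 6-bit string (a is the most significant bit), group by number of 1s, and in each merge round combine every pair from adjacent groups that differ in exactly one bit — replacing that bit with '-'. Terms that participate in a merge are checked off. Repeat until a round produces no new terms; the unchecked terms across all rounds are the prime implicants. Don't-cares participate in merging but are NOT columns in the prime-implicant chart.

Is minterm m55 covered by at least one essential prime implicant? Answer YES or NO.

size-2^0 implicants → 000011(✓)  001000(✓)  001001(✓)  001011(✓)  001110(✓)  010011(✓)  010100  011011(✓)  011101(✓)  011110(✓)  011111(✓)  100100(✓)  100110(✓)  100111(✓)  101000(✓)  110001(✓)  110101(✓)  110111(✓)  111100(✓)  111101(✓)  111110(✓)  111111(✓)
size-2^1 implicants → -01000  -11101(✓)  -11110(✓)  -11111(✓)  0-0011(✓)  0-1011(✓)  0-1110  00-011(✓)  0010-1  00100-  01-011(✓)  011-11  0111-1(✓)  01111-(✓)  1-0111  1001-0  10011-  11-101(✓)  11-111(✓)  110-01  1101-1(✓)  1111-0(✓)  1111-1(✓)  11110-(✓)  11111-(✓)
size-2^2 implicants → -111-1  -1111-  0--011  11-1-1  1111--
Unchecked terms (primes): -01000, -111-1, -1111-, 0--011, 0-1110, 0010-1, 00100-, 010100, 011-11, 1-0111, 1001-0, 10011-, 11-1-1, 110-01, 1111--
Minterm coverage:
  m3 ⊆ 0--011 [E]
  m8 ⊆ -01000,00100-
  m9 ⊆ 0010-1,00100-
  m11 ⊆ 0--011,0010-1
  m14 ⊆ 0-1110 [E]
  m19 ⊆ 0--011 [E]
  m20 ⊆ 010100 [E]
  m27 ⊆ 0--011,011-11
  m29 ⊆ -111-1 [E]
  m30 ⊆ -1111-,0-1110
  m36 ⊆ 1001-0 [E]
  m38 ⊆ 1001-0,10011-
  m39 ⊆ 1-0111,10011-
  m40 ⊆ -01000 [E]
  m49 ⊆ 110-01 [E]
  m53 ⊆ 11-1-1,110-01
  m55 ⊆ 1-0111,11-1-1
  m60 ⊆ 1111-- [E]
  m61 ⊆ -111-1,11-1-1,1111--
  m63 ⊆ -111-1,-1111-,11-1-1,1111--
E = {-01000, -111-1, 0--011, 0-1110, 010100, 1001-0, 110-01, 1111--}

NO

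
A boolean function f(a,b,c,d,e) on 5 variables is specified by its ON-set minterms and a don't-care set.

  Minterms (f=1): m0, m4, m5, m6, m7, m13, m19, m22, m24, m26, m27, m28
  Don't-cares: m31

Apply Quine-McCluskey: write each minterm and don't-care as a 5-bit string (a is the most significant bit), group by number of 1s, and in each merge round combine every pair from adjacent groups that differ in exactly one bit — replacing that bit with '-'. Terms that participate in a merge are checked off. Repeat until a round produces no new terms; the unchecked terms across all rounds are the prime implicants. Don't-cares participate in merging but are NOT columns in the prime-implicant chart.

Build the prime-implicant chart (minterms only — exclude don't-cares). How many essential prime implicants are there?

Round 0: 00000✓ 00100✓ 00101✓ 00110✓ 00111✓ 01101✓ 10011✓ 10110✓ 11000✓ 11010✓ 11011✓ 11100✓ 11111✓
Round 1: -0110 0-101 00-00 001-0✓ 001-1✓ 0010-✓ 0011-✓ 1-011 11-00 11-11 110-0 1101-
Round 2: 001--
PIs = {-0110, 0-101, 00-00, 001--, 1-011, 11-00, 11-11, 110-0, 1101-}
Coverage chart:
  m0: 00-00 ←essential
  m4: 00-00,001--
  m5: 0-101,001--
  m6: -0110,001--
  m7: 001-- ←essential
  m13: 0-101 ←essential
  m19: 1-011 ←essential
  m22: -0110 ←essential
  m24: 11-00,110-0
  m26: 110-0,1101-
  m27: 1-011,11-11,1101-
  m28: 11-00 ←essential
Essential: -0110, 0-101, 00-00, 001--, 1-011, 11-00

6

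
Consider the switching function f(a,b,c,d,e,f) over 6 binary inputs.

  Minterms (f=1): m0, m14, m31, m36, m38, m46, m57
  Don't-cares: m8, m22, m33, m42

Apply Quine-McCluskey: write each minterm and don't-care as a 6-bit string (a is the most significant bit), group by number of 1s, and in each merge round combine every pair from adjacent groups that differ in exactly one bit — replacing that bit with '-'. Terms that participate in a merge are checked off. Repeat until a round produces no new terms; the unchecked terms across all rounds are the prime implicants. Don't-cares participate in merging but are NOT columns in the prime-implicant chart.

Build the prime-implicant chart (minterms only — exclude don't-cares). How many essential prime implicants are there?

[col 0] 000000*, 001000*, 001110*, 010110, 011111, 100001, 100100*, 100110*, 101010*, 101110*, 111001
[col 1] -01110, 00-000, 10-110, 1001-0, 101-10
Prime implicants: -01110, 00-000, 010110, 011111, 10-110, 100001, 1001-0, 101-10, 111001
PI chart (minterm → PIs covering it):
  0 | 00-000  (sole → essential)
  14 | -01110  (sole → essential)
  31 | 011111  (sole → essential)
  36 | 1001-0  (sole → essential)
  38 | 10-110,1001-0
  46 | -01110,10-110,101-10
  57 | 111001  (sole → essential)
Essential prime implicants: -01110, 00-000, 011111, 1001-0, 111001

5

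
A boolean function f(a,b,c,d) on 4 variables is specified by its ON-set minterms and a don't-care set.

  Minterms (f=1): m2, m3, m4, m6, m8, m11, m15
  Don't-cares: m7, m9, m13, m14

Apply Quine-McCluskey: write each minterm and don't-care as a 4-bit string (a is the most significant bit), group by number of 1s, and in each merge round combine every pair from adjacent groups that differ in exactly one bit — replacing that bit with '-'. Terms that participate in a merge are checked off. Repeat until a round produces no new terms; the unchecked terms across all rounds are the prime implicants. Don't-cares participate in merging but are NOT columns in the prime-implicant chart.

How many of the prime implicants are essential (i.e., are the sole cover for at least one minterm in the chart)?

Round 0: 0010✓ 0011✓ 0100✓ 0110✓ 0111✓ 1000✓ 1001✓ 1011✓ 1101✓ 1110✓ 1111✓
Round 1: -011✓ -110✓ -111✓ 0-10✓ 0-11✓ 001-✓ 01-0 011-✓ 1-01✓ 1-11✓ 10-1✓ 100- 11-1✓ 111-✓
Round 2: --11 -11- 0-1- 1--1
PIs = {--11, -11-, 0-1-, 01-0, 1--1, 100-}
Coverage chart:
  m2: 0-1- ←essential
  m3: --11,0-1-
  m4: 01-0 ←essential
  m6: -11-,0-1-,01-0
  m8: 100- ←essential
  m11: --11,1--1
  m15: --11,-11-,1--1
Essential: 0-1-, 01-0, 100-

3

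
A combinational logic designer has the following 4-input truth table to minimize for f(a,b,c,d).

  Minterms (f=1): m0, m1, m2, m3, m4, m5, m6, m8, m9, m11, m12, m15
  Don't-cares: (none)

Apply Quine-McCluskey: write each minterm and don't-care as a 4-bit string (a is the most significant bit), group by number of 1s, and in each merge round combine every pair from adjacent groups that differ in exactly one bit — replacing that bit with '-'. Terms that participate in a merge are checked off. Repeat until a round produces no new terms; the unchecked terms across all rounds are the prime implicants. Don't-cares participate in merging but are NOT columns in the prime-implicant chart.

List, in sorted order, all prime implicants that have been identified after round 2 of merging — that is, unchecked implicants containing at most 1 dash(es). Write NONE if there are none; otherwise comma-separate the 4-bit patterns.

size-2^0 implicants → 0000(✓)  0001(✓)  0010(✓)  0011(✓)  0100(✓)  0101(✓)  0110(✓)  1000(✓)  1001(✓)  1011(✓)  1100(✓)  1111(✓)
size-2^1 implicants → -000(✓)  -001(✓)  -011(✓)  -100(✓)  0-00(✓)  0-01(✓)  0-10(✓)  00-0(✓)  00-1(✓)  000-(✓)  001-(✓)  01-0(✓)  010-(✓)  1-00(✓)  1-11  10-1(✓)  100-(✓)
size-2^2 implicants → --00  -0-1  -00-  0--0  0-0-  00--
Unchecked terms (primes): --00, -0-1, -00-, 0--0, 0-0-, 00--, 1-11

1-11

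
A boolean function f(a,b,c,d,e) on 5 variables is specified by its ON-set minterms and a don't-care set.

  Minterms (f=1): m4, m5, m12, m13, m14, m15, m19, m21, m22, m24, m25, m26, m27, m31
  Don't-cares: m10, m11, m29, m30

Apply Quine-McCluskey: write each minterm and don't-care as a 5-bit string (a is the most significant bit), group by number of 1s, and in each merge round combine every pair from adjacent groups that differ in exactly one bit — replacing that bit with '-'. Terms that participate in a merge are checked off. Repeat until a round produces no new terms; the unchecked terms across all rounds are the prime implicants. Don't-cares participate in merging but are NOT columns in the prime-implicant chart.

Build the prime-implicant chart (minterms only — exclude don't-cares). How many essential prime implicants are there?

size-2^0 implicants → 00100(✓)  00101(✓)  01010(✓)  01011(✓)  01100(✓)  01101(✓)  01110(✓)  01111(✓)  10011(✓)  10101(✓)  10110(✓)  11000(✓)  11001(✓)  11010(✓)  11011(✓)  11101(✓)  11110(✓)  11111(✓)
size-2^1 implicants → -0101(✓)  -1010(✓)  -1011(✓)  -1101(✓)  -1110(✓)  -1111(✓)  0-100(✓)  0-101(✓)  0010-(✓)  01-10(✓)  01-11(✓)  0101-(✓)  011-0(✓)  011-1(✓)  0110-(✓)  0111-(✓)  1-011  1-101(✓)  1-110  11-01(✓)  11-10(✓)  11-11(✓)  110-0(✓)  110-1(✓)  1100-(✓)  1101-(✓)  111-1(✓)  1111-(✓)
size-2^2 implicants → --101  -1-10(✓)  -1-11(✓)  -101-(✓)  -11-1  -111-(✓)  0-10-  01-1-(✓)  011--  11--1  11-1-(✓)  110--
size-2^3 implicants → -1-1-
Unchecked terms (primes): --101, -1-1-, -11-1, 0-10-, 011--, 1-011, 1-110, 11--1, 110--
Minterm coverage:
  m4 ⊆ 0-10- [E]
  m5 ⊆ --101,0-10-
  m12 ⊆ 0-10-,011--
  m13 ⊆ --101,-11-1,0-10-,011--
  m14 ⊆ -1-1-,011--
  m15 ⊆ -1-1-,-11-1,011--
  m19 ⊆ 1-011 [E]
  m21 ⊆ --101 [E]
  m22 ⊆ 1-110 [E]
  m24 ⊆ 110-- [E]
  m25 ⊆ 11--1,110--
  m26 ⊆ -1-1-,110--
  m27 ⊆ -1-1-,1-011,11--1,110--
  m31 ⊆ -1-1-,-11-1,11--1
E = {--101, 0-10-, 1-011, 1-110, 110--}

5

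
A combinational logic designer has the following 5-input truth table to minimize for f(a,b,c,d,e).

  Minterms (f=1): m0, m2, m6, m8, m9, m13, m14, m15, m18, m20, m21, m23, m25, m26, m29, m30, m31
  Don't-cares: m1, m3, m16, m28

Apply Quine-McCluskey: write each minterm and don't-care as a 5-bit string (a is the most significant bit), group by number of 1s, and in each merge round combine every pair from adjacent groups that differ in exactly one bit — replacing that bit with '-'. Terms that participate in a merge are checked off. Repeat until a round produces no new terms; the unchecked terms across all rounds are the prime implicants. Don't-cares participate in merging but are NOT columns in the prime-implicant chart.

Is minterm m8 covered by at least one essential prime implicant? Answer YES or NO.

[col 0] 00000*, 00001*, 00010*, 00011*, 00110*, 01000*, 01001*, 01101*, 01110*, 01111*, 10000*, 10010*, 10100*, 10101*, 10111*, 11001*, 11010*, 11100*, 11101*, 11110*, 11111*
[col 1] -0000*, -0010*, -1001*, -1101*, -1110*, -1111*, 0-000*, 0-001*, 0-110, 00-10, 000-0*, 000-1*, 0000-*, 0001-*, 01-01*, 0100-*, 011-1*, 0111-*, 1-010, 1-100*, 1-101*, 1-111*, 10-00, 100-0*, 101-1*, 1010-*, 11-01*, 11-10, 111-0*, 111-1*, 1110-*, 1111-*
[col 2] -00-0, -1-01, -11-1, -111-, 0-00-, 000--, 1-1-1, 1-10-, 111--
Prime implicants: -00-0, -1-01, -11-1, -111-, 0-00-, 0-110, 00-10, 000--, 1-010, 1-1-1, 1-10-, 10-00, 11-10, 111--
PI chart (minterm → PIs covering it):
  0 | -00-0,0-00-,000--
  2 | -00-0,00-10,000--
  6 | 0-110,00-10
  8 | 0-00-  (sole → essential)
  9 | -1-01,0-00-
  13 | -1-01,-11-1
  14 | -111-,0-110
  15 | -11-1,-111-
  18 | -00-0,1-010
  20 | 1-10-,10-00
  21 | 1-1-1,1-10-
  23 | 1-1-1  (sole → essential)
  25 | -1-01  (sole → essential)
  26 | 1-010,11-10
  29 | -1-01,-11-1,1-1-1,1-10-,111--
  30 | -111-,11-10,111--
  31 | -11-1,-111-,1-1-1,111--
Essential prime implicants: -1-01, 0-00-, 1-1-1

YES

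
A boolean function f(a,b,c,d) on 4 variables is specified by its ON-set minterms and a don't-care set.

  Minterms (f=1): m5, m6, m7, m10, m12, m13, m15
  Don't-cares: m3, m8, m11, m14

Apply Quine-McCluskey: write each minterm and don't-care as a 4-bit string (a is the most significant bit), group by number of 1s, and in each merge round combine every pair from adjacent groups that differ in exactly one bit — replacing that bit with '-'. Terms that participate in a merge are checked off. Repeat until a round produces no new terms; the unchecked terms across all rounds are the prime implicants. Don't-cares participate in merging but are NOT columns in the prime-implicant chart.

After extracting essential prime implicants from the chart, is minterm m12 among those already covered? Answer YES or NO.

size-2^0 implicants → 0011(✓)  0101(✓)  0110(✓)  0111(✓)  1000(✓)  1010(✓)  1011(✓)  1100(✓)  1101(✓)  1110(✓)  1111(✓)
size-2^1 implicants → -011(✓)  -101(✓)  -110(✓)  -111(✓)  0-11(✓)  01-1(✓)  011-(✓)  1-00(✓)  1-10(✓)  1-11(✓)  10-0(✓)  101-(✓)  11-0(✓)  11-1(✓)  110-(✓)  111-(✓)
size-2^2 implicants → --11  -1-1  -11-  1--0  1-1-  11--
Unchecked terms (primes): --11, -1-1, -11-, 1--0, 1-1-, 11--
Minterm coverage:
  m5 ⊆ -1-1 [E]
  m6 ⊆ -11- [E]
  m7 ⊆ --11,-1-1,-11-
  m10 ⊆ 1--0,1-1-
  m12 ⊆ 1--0,11--
  m13 ⊆ -1-1,11--
  m15 ⊆ --11,-1-1,-11-,1-1-,11--
E = {-1-1, -11-}

NO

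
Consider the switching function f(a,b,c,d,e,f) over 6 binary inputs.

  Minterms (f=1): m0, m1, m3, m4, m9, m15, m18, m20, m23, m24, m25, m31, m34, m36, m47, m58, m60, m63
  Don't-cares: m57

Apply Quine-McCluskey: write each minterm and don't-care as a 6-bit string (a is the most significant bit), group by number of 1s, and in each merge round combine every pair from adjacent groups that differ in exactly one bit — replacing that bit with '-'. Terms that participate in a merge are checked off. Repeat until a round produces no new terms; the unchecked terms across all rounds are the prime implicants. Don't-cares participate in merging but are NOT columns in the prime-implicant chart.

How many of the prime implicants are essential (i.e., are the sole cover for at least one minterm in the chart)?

[col 0] 000000*, 000001*, 000011*, 000100*, 001001*, 001111*, 010010, 010100*, 010111*, 011000*, 011001*, 011111*, 100010, 100100*, 101111*, 111001*, 111010, 111100, 111111*
[col 1] -00100, -01111*, -11001, -11111*, 0-0100, 0-1001, 0-1111*, 00-001, 000-00, 0000-1, 00000-, 01-111, 01100-, 1-1111*
[col 2] --1111
Prime implicants: --1111, -00100, -11001, 0-0100, 0-1001, 00-001, 000-00, 0000-1, 00000-, 01-111, 010010, 01100-, 100010, 111010, 111100
PI chart (minterm → PIs covering it):
  0 | 000-00,00000-
  1 | 00-001,0000-1,00000-
  3 | 0000-1  (sole → essential)
  4 | -00100,0-0100,000-00
  9 | 0-1001,00-001
  15 | --1111  (sole → essential)
  18 | 010010  (sole → essential)
  20 | 0-0100  (sole → essential)
  23 | 01-111  (sole → essential)
  24 | 01100-  (sole → essential)
  25 | -11001,0-1001,01100-
  31 | --1111,01-111
  34 | 100010  (sole → essential)
  36 | -00100  (sole → essential)
  47 | --1111  (sole → essential)
  58 | 111010  (sole → essential)
  60 | 111100  (sole → essential)
  63 | --1111  (sole → essential)
Essential prime implicants: --1111, -00100, 0-0100, 0000-1, 01-111, 010010, 01100-, 100010, 111010, 111100

10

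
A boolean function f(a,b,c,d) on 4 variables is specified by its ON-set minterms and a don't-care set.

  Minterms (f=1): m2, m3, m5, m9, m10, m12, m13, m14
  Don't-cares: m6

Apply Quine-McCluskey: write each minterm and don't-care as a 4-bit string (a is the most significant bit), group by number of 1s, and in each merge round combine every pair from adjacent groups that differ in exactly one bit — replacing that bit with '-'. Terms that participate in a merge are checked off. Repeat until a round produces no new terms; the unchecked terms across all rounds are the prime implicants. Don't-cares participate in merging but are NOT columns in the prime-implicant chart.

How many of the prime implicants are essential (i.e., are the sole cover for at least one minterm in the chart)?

4

size-2^0 implicants → 0010(✓)  0011(✓)  0101(✓)  0110(✓)  1001(✓)  1010(✓)  1100(✓)  1101(✓)  1110(✓)
size-2^1 implicants → -010(✓)  -101  -110(✓)  0-10(✓)  001-  1-01  1-10(✓)  11-0  110-
size-2^2 implicants → --10
Unchecked terms (primes): --10, -101, 001-, 1-01, 11-0, 110-
Minterm coverage:
  m2 ⊆ --10,001-
  m3 ⊆ 001- [E]
  m5 ⊆ -101 [E]
  m9 ⊆ 1-01 [E]
  m10 ⊆ --10 [E]
  m12 ⊆ 11-0,110-
  m13 ⊆ -101,1-01,110-
  m14 ⊆ --10,11-0
E = {--10, -101, 001-, 1-01}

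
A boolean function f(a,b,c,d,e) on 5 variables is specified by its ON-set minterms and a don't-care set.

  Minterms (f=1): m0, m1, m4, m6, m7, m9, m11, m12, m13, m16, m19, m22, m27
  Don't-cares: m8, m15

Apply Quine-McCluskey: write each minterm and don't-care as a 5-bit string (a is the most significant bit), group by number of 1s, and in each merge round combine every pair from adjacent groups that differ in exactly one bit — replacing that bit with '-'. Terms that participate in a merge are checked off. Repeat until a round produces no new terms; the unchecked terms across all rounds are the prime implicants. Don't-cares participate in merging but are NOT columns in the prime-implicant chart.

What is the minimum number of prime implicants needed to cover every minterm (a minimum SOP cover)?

7

Round 0: 00000✓ 00001✓ 00100✓ 00110✓ 00111✓ 01000✓ 01001✓ 01011✓ 01100✓ 01101✓ 01111✓ 10000✓ 10011✓ 10110✓ 11011✓
Round 1: -0000 -0110 -1011 0-000✓ 0-001✓ 0-100✓ 0-111 00-00✓ 0000-✓ 001-0 0011- 01-00✓ 01-01✓ 01-11✓ 010-1✓ 0100-✓ 011-1✓ 0110-✓ 1-011
Round 2: 0--00 0-00- 01--1 01-0-
PIs = {-0000, -0110, -1011, 0--00, 0-00-, 0-111, 001-0, 0011-, 01--1, 01-0-, 1-011}
Coverage chart:
  m0: -0000,0--00,0-00-
  m1: 0-00- ←essential
  m4: 0--00,001-0
  m6: -0110,001-0,0011-
  m7: 0-111,0011-
  m9: 0-00-,01--1,01-0-
  m11: -1011,01--1
  m12: 0--00,01-0-
  m13: 01--1,01-0-
  m16: -0000 ←essential
  m19: 1-011 ←essential
  m22: -0110 ←essential
  m27: -1011,1-011
Essential: -0000, -0110, 0-00-, 1-011
Petrick residual → 0--00, 0-111, 01--1
Min cover (7 terms): b'c'd'e' + b'cde' + a'd'e' + a'c'd' + a'cde + a'be + ac'de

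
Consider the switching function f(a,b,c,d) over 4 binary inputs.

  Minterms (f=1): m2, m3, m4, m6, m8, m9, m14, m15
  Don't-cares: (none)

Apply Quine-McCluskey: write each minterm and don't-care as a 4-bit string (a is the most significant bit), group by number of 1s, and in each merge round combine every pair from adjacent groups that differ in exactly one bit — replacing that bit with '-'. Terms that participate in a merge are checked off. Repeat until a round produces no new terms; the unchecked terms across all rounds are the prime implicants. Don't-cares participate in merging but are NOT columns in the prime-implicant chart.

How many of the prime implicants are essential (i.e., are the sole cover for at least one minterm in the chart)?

[col 0] 0010*, 0011*, 0100*, 0110*, 1000*, 1001*, 1110*, 1111*
[col 1] -110, 0-10, 001-, 01-0, 100-, 111-
Prime implicants: -110, 0-10, 001-, 01-0, 100-, 111-
PI chart (minterm → PIs covering it):
  2 | 0-10,001-
  3 | 001-  (sole → essential)
  4 | 01-0  (sole → essential)
  6 | -110,0-10,01-0
  8 | 100-  (sole → essential)
  9 | 100-  (sole → essential)
  14 | -110,111-
  15 | 111-  (sole → essential)
Essential prime implicants: 001-, 01-0, 100-, 111-

4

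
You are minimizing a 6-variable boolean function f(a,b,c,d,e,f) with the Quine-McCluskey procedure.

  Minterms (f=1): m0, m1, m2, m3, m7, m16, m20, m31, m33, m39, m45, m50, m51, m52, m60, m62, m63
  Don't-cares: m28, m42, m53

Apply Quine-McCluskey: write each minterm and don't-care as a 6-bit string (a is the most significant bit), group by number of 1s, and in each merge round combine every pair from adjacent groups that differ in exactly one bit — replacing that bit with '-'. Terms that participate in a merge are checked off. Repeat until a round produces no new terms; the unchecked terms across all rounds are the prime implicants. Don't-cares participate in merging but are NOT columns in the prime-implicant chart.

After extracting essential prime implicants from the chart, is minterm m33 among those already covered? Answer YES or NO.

YES

size-2^0 implicants → 000000(✓)  000001(✓)  000010(✓)  000011(✓)  000111(✓)  010000(✓)  010100(✓)  011100(✓)  011111(✓)  100001(✓)  100111(✓)  101010  101101  110010(✓)  110011(✓)  110100(✓)  110101(✓)  111100(✓)  111110(✓)  111111(✓)
size-2^1 implicants → -00001  -00111  -10100(✓)  -11100(✓)  -11111  0-0000  000-11  0000-0(✓)  0000-1(✓)  00000-(✓)  00001-(✓)  01-100(✓)  010-00  11-100(✓)  11001-  11010-  1111-0  11111-
size-2^2 implicants → -1-100  0000--
Unchecked terms (primes): -00001, -00111, -1-100, -11111, 0-0000, 000-11, 0000--, 010-00, 101010, 101101, 11001-, 11010-, 1111-0, 11111-
Minterm coverage:
  m0 ⊆ 0-0000,0000--
  m1 ⊆ -00001,0000--
  m2 ⊆ 0000-- [E]
  m3 ⊆ 000-11,0000--
  m7 ⊆ -00111,000-11
  m16 ⊆ 0-0000,010-00
  m20 ⊆ -1-100,010-00
  m31 ⊆ -11111 [E]
  m33 ⊆ -00001 [E]
  m39 ⊆ -00111 [E]
  m45 ⊆ 101101 [E]
  m50 ⊆ 11001- [E]
  m51 ⊆ 11001- [E]
  m52 ⊆ -1-100,11010-
  m60 ⊆ -1-100,1111-0
  m62 ⊆ 1111-0,11111-
  m63 ⊆ -11111,11111-
E = {-00001, -00111, -11111, 0000--, 101101, 11001-}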